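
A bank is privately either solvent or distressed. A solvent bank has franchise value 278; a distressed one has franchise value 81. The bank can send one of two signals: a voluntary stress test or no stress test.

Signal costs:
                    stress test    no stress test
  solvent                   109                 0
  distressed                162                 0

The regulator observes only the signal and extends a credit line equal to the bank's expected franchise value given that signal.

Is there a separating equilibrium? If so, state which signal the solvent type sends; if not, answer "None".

None

Try solvent → stress test, distressed → no stress test:
  Under separation the regulator infers type exactly: stress test → solvent (pays 278), no stress test → distressed (pays 81).
  Solvent: stress test gives 278 − 109 = 169; no stress test gives 81 − 0 = 81. No deviation. ✓
  Distressed: no stress test gives 81 − 0 = 81; stress test gives 278 − 162 = 116. Would deviate. ✗
Try solvent → no stress test, distressed → stress test:
  Under separation the regulator infers type exactly: no stress test → solvent (pays 278), stress test → distressed (pays 81).
  Solvent: no stress test gives 278 − 0 = 278; stress test gives 81 − 109 = -28. No deviation. ✓
  Distressed: stress test gives 81 − 162 = -81; no stress test gives 278 − 0 = 278. Would deviate. ✗
Neither assignment is incentive-compatible.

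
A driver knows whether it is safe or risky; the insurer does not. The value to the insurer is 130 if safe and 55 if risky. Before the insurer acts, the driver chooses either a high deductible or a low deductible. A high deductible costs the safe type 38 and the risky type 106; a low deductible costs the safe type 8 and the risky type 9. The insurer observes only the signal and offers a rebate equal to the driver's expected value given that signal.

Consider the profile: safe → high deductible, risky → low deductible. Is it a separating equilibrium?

Under separation the insurer infers type exactly: high deductible → safe (pays 130), low deductible → risky (pays 55).
Safe: high deductible gives 130 − 38 = 92; low deductible gives 55 − 8 = 47. No deviation. ✓
Risky: low deductible gives 55 − 9 = 46; high deductible gives 130 − 106 = 24. No deviation. ✓
Both incentive constraints hold.

Yes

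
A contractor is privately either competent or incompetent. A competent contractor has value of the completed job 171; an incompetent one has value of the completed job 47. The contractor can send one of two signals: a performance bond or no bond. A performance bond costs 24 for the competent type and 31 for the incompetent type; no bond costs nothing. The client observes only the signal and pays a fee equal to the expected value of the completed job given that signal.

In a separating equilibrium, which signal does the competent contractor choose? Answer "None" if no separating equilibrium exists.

None

Try competent → bond, incompetent → no bond:
  If types separate, bond earns payment 171 and no bond earns 47.
  Competent: bond gives 171 − 24 = 147; no bond gives 47 − 0 = 47. No deviation. ✓
  Incompetent: no bond gives 47 − 0 = 47; bond gives 171 − 31 = 140. Would deviate. ✗
Try competent → no bond, incompetent → bond:
  If types separate, no bond earns payment 171 and bond earns 47.
  Competent: no bond gives 171 − 0 = 171; bond gives 47 − 24 = 23. No deviation. ✓
  Incompetent: bond gives 47 − 31 = 16; no bond gives 171 − 0 = 171. Would deviate. ✗
Neither assignment is incentive-compatible.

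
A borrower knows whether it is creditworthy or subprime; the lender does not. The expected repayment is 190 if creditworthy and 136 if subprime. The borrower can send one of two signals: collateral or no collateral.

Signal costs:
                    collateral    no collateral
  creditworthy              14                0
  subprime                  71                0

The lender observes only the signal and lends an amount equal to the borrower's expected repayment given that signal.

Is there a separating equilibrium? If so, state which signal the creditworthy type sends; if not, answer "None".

Try creditworthy → collateral, subprime → no collateral:
  If types separate, collateral earns payment 190 and no collateral earns 136.
  Creditworthy: collateral gives 190 − 14 = 176; no collateral gives 136 − 0 = 136. No deviation. ✓
  Subprime: no collateral gives 136 − 0 = 136; collateral gives 190 − 71 = 119. No deviation. ✓
Both hold — the creditworthy type sends collateral.

collateral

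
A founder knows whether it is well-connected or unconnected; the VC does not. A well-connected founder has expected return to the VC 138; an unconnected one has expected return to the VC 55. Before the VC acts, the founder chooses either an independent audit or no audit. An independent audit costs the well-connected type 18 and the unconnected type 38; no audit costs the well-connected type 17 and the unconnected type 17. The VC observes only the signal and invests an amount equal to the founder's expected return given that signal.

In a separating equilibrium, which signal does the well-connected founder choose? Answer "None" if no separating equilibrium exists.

Try well-connected → audit, unconnected → no audit:
  Under separation the VC infers type exactly: audit → well-connected (pays 138), no audit → unconnected (pays 55).
  Well-connected: audit gives 138 − 18 = 120; no audit gives 55 − 17 = 38. No deviation. ✓
  Unconnected: no audit gives 55 − 17 = 38; audit gives 138 − 38 = 100. Would deviate. ✗
Try well-connected → no audit, unconnected → audit:
  Under separation the VC infers type exactly: no audit → well-connected (pays 138), audit → unconnected (pays 55).
  Well-connected: no audit gives 138 − 17 = 121; audit gives 55 − 18 = 37. No deviation. ✓
  Unconnected: audit gives 55 − 38 = 17; no audit gives 138 − 17 = 121. Would deviate. ✗
Neither assignment is incentive-compatible.

None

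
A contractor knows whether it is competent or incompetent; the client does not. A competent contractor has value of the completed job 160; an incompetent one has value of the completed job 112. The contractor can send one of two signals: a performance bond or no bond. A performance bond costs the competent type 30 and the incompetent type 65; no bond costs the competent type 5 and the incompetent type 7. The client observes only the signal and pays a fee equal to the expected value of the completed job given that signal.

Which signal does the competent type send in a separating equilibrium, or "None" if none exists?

Try competent → bond, incompetent → no bond:
  If types separate, bond earns payment 160 and no bond earns 112.
  Competent: bond gives 160 − 30 = 130; no bond gives 112 − 5 = 107. No deviation. ✓
  Incompetent: no bond gives 112 − 7 = 105; bond gives 160 − 65 = 95. No deviation. ✓
Both hold — the competent type sends bond.

bond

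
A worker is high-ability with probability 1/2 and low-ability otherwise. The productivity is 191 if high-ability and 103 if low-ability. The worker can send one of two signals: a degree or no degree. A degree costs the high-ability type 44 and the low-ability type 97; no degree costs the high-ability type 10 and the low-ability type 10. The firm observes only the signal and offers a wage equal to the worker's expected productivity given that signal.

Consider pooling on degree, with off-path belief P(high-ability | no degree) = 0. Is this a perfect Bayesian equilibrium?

At the pooled signal (degree) the firm holds the prior 1/2 and pays 1/2·191 + 1/2·103 = 147. Off-path (no degree) belief 0 gives 0·191 + 1·103 = 103.
High-ability: degree gives 147 − 44 = 103; no degree gives 103 − 10 = 93. Stays. ✓
Low-ability: degree gives 147 − 97 = 50; no degree gives 103 − 10 = 93. Deviates. ✗

No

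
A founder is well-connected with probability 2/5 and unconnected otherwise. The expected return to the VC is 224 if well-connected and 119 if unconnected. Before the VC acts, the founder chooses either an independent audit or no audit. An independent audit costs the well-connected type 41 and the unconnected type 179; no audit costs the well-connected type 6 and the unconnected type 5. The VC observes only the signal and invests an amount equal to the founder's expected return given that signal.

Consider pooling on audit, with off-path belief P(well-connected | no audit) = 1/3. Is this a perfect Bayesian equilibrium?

No

At the pooled signal (audit) the VC holds the prior 2/5 and pays 2/5·224 + 3/5·119 = 161. Off-path (no audit) belief 1/3 gives 1/3·224 + 2/3·119 = 154.
Well-connected: audit gives 161 − 41 = 120; no audit gives 154 − 6 = 148. Deviates. ✗
Unconnected: audit gives 161 − 179 = -18; no audit gives 154 − 5 = 149. Deviates. ✗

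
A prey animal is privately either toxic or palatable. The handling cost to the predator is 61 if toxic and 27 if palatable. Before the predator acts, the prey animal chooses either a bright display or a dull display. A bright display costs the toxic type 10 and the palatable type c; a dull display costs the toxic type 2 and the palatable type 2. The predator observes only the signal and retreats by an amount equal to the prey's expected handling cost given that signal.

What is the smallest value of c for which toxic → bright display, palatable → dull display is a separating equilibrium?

Under separation: bright display → toxic (pays 61); dull display → palatable (pays 27).
Toxic: 61 − 10 = 51 ≥ 27 − 2 = 25. Holds regardless of c. ✓
Palatable: 27 − 2 ≥ 61 − c, so c ≥ 61 − 25 = 36.

36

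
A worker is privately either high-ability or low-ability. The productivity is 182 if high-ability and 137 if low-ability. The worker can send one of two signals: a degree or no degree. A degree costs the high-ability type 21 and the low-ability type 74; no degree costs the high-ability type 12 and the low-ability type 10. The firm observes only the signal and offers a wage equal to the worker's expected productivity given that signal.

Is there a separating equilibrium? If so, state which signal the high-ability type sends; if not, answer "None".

degree

Try high-ability → degree, low-ability → no degree:
  Under separation the firm infers type exactly: degree → high-ability (pays 182), no degree → low-ability (pays 137).
  High-ability: degree gives 182 − 21 = 161; no degree gives 137 − 12 = 125. No deviation. ✓
  Low-ability: no degree gives 137 − 10 = 127; degree gives 182 − 74 = 108. No deviation. ✓
Both hold — the high-ability type sends degree.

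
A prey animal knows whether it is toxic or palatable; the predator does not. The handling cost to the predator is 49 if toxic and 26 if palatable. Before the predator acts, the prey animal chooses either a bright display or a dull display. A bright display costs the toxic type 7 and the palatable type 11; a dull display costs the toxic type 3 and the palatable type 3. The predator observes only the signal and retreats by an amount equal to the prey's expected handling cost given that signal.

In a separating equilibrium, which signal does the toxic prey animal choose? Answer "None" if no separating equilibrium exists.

None

Try toxic → bright display, palatable → dull display:
  If types separate, bright display earns payment 49 and dull display earns 26.
  Toxic: bright display gives 49 − 7 = 42; dull display gives 26 − 3 = 23. No deviation. ✓
  Palatable: dull display gives 26 − 3 = 23; bright display gives 49 − 11 = 38. Would deviate. ✗
Try toxic → dull display, palatable → bright display:
  If types separate, dull display earns payment 49 and bright display earns 26.
  Toxic: dull display gives 49 − 3 = 46; bright display gives 26 − 7 = 19. No deviation. ✓
  Palatable: bright display gives 26 − 11 = 15; dull display gives 49 − 3 = 46. Would deviate. ✗
Neither assignment is incentive-compatible.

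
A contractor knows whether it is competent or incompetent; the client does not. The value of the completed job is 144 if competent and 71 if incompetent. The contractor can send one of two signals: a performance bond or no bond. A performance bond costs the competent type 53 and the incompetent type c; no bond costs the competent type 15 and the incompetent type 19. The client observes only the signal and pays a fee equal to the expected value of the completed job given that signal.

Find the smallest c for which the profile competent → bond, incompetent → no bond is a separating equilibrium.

Under separation: bond → competent (pays 144); no bond → incompetent (pays 71).
Competent: 144 − 53 = 91 ≥ 71 − 15 = 56. Holds regardless of c. ✓
Incompetent: 71 − 19 ≥ 144 − c, so c ≥ 144 − 52 = 92.

92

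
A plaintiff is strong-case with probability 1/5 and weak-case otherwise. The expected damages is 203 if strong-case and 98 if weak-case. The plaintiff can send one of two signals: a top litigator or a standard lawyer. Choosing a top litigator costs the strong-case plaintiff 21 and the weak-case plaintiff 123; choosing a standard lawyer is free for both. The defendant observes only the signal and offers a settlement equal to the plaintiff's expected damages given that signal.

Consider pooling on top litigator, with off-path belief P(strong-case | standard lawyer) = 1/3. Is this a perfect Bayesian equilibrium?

At the pooled signal (top litigator) the defendant holds the prior 1/5 and pays 1/5·203 + 4/5·98 = 119. Off-path (standard lawyer) belief 1/3 gives 1/3·203 + 2/3·98 = 133.
Strong-case: top litigator gives 119 − 21 = 98; standard lawyer gives 133 − 0 = 133. Deviates. ✗
Weak-case: top litigator gives 119 − 123 = -4; standard lawyer gives 133 − 0 = 133. Deviates. ✗

No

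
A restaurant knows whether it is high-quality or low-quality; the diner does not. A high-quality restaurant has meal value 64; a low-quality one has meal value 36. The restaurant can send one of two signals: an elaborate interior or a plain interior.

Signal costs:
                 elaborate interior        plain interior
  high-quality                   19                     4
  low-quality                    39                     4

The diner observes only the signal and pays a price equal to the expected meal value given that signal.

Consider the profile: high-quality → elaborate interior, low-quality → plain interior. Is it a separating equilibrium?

Under separation the diner infers type exactly: elaborate interior → high-quality (pays 64), plain interior → low-quality (pays 36).
High-quality: elaborate interior gives 64 − 19 = 45; plain interior gives 36 − 4 = 32. No deviation. ✓
Low-quality: plain interior gives 36 − 4 = 32; elaborate interior gives 64 − 39 = 25. No deviation. ✓
Neither type gains from mimicking the other.

Yes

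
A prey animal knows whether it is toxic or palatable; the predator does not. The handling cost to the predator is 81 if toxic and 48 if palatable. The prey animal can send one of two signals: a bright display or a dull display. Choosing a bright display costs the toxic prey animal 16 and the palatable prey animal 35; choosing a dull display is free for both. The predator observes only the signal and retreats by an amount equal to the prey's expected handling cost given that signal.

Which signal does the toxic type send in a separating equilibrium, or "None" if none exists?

bright display

Try toxic → bright display, palatable → dull display:
  If types separate, bright display earns payment 81 and dull display earns 48.
  Toxic: bright display gives 81 − 16 = 65; dull display gives 48 − 0 = 48. No deviation. ✓
  Palatable: dull display gives 48 − 0 = 48; bright display gives 81 − 35 = 46. No deviation. ✓
Both hold — the toxic type sends bright display.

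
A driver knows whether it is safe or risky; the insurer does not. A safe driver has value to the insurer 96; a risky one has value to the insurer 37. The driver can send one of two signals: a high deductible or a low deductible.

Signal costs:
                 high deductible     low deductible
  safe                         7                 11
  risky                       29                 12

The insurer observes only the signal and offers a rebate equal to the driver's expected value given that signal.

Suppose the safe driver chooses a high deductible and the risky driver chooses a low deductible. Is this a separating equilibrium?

Under separation the insurer infers type exactly: high deductible → safe (pays 96), low deductible → risky (pays 37).
Safe: high deductible gives 96 − 7 = 89; low deductible gives 37 − 11 = 26. No deviation. ✓
Risky: low deductible gives 37 − 12 = 25; high deductible gives 96 − 29 = 67. Would deviate. ✗

No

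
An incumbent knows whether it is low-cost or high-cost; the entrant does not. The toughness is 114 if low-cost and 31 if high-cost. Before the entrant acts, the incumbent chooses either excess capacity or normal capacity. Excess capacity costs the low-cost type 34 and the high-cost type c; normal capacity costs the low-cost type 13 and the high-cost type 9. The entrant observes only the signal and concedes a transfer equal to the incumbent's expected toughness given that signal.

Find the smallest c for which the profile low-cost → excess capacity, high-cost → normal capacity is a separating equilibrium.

92

Under separation: excess capacity → low-cost (pays 114); normal capacity → high-cost (pays 31).
Low-cost: 114 − 34 = 80 ≥ 31 − 13 = 18. Holds regardless of c. ✓
High-cost: 31 − 9 ≥ 114 − c, so c ≥ 114 − 22 = 92.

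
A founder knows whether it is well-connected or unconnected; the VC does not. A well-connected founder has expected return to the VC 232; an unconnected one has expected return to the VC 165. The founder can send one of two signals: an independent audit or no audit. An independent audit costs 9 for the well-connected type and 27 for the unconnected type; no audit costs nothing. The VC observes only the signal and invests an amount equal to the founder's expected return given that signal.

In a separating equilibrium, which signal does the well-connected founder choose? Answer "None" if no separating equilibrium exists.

Try well-connected → audit, unconnected → no audit:
  Under separation the VC infers type exactly: audit → well-connected (pays 232), no audit → unconnected (pays 165).
  Well-connected: audit gives 232 − 9 = 223; no audit gives 165 − 0 = 165. No deviation. ✓
  Unconnected: no audit gives 165 − 0 = 165; audit gives 232 − 27 = 205. Would deviate. ✗
Try well-connected → no audit, unconnected → audit:
  Under separation the VC infers type exactly: no audit → well-connected (pays 232), audit → unconnected (pays 165).
  Well-connected: no audit gives 232 − 0 = 232; audit gives 165 − 9 = 156. No deviation. ✓
  Unconnected: audit gives 165 − 27 = 138; no audit gives 232 − 0 = 232. Would deviate. ✗
Neither assignment is incentive-compatible.

None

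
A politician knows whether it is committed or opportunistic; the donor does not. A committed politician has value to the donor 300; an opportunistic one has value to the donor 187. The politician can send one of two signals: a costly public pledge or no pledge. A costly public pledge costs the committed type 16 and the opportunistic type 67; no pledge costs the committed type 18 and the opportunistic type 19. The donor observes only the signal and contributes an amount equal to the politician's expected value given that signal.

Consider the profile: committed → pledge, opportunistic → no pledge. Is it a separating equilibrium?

No

If types separate, pledge earns payment 300 and no pledge earns 187.
Committed: pledge gives 300 − 16 = 284; no pledge gives 187 − 18 = 169. No deviation. ✓
Opportunistic: no pledge gives 187 − 19 = 168; pledge gives 300 − 67 = 233. Would deviate. ✗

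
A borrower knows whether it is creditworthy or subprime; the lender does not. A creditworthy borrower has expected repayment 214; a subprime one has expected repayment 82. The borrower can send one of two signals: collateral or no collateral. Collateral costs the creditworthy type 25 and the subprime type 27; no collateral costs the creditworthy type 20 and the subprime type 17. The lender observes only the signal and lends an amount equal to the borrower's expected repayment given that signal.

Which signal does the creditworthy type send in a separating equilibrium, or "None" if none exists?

None

Try creditworthy → collateral, subprime → no collateral:
  Under separation the lender infers type exactly: collateral → creditworthy (pays 214), no collateral → subprime (pays 82).
  Creditworthy: collateral gives 214 − 25 = 189; no collateral gives 82 − 20 = 62. No deviation. ✓
  Subprime: no collateral gives 82 − 17 = 65; collateral gives 214 − 27 = 187. Would deviate. ✗
Try creditworthy → no collateral, subprime → collateral:
  Under separation the lender infers type exactly: no collateral → creditworthy (pays 214), collateral → subprime (pays 82).
  Creditworthy: no collateral gives 214 − 20 = 194; collateral gives 82 − 25 = 57. No deviation. ✓
  Subprime: collateral gives 82 − 27 = 55; no collateral gives 214 − 17 = 197. Would deviate. ✗
Neither assignment is incentive-compatible.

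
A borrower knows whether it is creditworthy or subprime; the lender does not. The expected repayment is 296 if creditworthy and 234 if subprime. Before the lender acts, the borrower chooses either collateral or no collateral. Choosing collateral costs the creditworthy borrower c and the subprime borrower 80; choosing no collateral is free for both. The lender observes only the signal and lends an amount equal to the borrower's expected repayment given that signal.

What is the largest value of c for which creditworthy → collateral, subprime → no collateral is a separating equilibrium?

Under separation: collateral → creditworthy (pays 296); no collateral → subprime (pays 234).
Subprime: 234 − 0 = 234 ≥ 296 − 80 = 216. Holds regardless of c. ✓
Creditworthy: 296 − c ≥ 234 − 0, so c ≤ 296 − 234 = 62.

62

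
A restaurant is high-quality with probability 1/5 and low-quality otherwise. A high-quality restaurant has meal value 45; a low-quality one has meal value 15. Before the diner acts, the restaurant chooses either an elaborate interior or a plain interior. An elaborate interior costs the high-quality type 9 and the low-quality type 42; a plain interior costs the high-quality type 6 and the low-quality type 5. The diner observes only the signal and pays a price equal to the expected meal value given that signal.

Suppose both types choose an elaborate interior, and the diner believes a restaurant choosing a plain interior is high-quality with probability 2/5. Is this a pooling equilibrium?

No

On the equilibrium path (elaborate interior) the diner holds the prior 1/5 and pays 1/5·45 + 4/5·15 = 21. Off-path (plain interior) belief 2/5 gives 2/5·45 + 3/5·15 = 27.
High-quality: elaborate interior gives 21 − 9 = 12; plain interior gives 27 − 6 = 21. Deviates. ✗
Low-quality: elaborate interior gives 21 − 42 = -21; plain interior gives 27 − 5 = 22. Deviates. ✗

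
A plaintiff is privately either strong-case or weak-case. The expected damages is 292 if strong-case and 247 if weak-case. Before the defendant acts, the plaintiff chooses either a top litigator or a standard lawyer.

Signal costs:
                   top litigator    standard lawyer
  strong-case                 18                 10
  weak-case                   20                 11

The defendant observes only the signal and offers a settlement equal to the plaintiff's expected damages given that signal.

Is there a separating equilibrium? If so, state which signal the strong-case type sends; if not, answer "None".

None

Try strong-case → top litigator, weak-case → standard lawyer:
  Under separation the defendant infers type exactly: top litigator → strong-case (pays 292), standard lawyer → weak-case (pays 247).
  Strong-case: top litigator gives 292 − 18 = 274; standard lawyer gives 247 − 10 = 237. No deviation. ✓
  Weak-case: standard lawyer gives 247 − 11 = 236; top litigator gives 292 − 20 = 272. Would deviate. ✗
Try strong-case → standard lawyer, weak-case → top litigator:
  Under separation the defendant infers type exactly: standard lawyer → strong-case (pays 292), top litigator → weak-case (pays 247).
  Strong-case: standard lawyer gives 292 − 10 = 282; top litigator gives 247 − 18 = 229. No deviation. ✓
  Weak-case: top litigator gives 247 − 20 = 227; standard lawyer gives 292 − 11 = 281. Would deviate. ✗
Neither assignment is incentive-compatible.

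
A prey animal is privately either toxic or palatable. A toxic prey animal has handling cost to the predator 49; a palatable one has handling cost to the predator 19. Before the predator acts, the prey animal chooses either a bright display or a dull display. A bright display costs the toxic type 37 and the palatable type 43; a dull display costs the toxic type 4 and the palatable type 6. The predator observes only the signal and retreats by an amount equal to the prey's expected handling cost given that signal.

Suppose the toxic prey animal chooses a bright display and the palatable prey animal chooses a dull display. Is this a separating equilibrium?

No

If types separate, bright display earns payment 49 and dull display earns 19.
Toxic: bright display gives 49 − 37 = 12; dull display gives 19 − 4 = 15. Would deviate. ✗
Palatable: dull display gives 19 − 6 = 13; bright display gives 49 − 43 = 6. No deviation. ✓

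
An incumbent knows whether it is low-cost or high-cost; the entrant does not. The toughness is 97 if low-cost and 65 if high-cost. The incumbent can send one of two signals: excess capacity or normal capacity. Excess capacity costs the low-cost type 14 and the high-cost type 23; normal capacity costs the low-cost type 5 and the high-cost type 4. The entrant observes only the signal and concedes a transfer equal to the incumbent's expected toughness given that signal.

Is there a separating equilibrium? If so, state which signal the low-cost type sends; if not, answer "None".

None

Try low-cost → excess capacity, high-cost → normal capacity:
  If types separate, excess capacity earns payment 97 and normal capacity earns 65.
  Low-cost: excess capacity gives 97 − 14 = 83; normal capacity gives 65 − 5 = 60. No deviation. ✓
  High-cost: normal capacity gives 65 − 4 = 61; excess capacity gives 97 − 23 = 74. Would deviate. ✗
Try low-cost → normal capacity, high-cost → excess capacity:
  If types separate, normal capacity earns payment 97 and excess capacity earns 65.
  Low-cost: normal capacity gives 97 − 5 = 92; excess capacity gives 65 − 14 = 51. No deviation. ✓
  High-cost: excess capacity gives 65 − 23 = 42; normal capacity gives 97 − 4 = 93. Would deviate. ✗
Neither assignment is incentive-compatible.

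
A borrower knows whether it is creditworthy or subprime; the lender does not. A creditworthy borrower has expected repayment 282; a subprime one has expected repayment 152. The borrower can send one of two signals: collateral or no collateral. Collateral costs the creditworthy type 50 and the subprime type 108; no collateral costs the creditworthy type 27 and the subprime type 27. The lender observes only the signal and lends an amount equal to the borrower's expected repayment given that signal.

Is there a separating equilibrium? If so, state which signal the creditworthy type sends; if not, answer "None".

None

Try creditworthy → collateral, subprime → no collateral:
  If types separate, collateral earns payment 282 and no collateral earns 152.
  Creditworthy: collateral gives 282 − 50 = 232; no collateral gives 152 − 27 = 125. No deviation. ✓
  Subprime: no collateral gives 152 − 27 = 125; collateral gives 282 − 108 = 174. Would deviate. ✗
Try creditworthy → no collateral, subprime → collateral:
  If types separate, no collateral earns payment 282 and collateral earns 152.
  Creditworthy: no collateral gives 282 − 27 = 255; collateral gives 152 − 50 = 102. No deviation. ✓
  Subprime: collateral gives 152 − 108 = 44; no collateral gives 282 − 27 = 255. Would deviate. ✗
Neither assignment is incentive-compatible.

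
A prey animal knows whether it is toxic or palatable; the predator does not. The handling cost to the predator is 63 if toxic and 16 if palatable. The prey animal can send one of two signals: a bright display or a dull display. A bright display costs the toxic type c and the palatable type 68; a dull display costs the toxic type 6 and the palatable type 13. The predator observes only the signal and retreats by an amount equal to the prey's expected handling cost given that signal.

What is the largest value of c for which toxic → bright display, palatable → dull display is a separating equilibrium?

53

Under separation: bright display → toxic (pays 63); dull display → palatable (pays 16).
Palatable: 16 − 13 = 3 ≥ 63 − 68 = -5. Holds regardless of c. ✓
Toxic: 63 − c ≥ 16 − 6, so c ≤ 63 − 10 = 53.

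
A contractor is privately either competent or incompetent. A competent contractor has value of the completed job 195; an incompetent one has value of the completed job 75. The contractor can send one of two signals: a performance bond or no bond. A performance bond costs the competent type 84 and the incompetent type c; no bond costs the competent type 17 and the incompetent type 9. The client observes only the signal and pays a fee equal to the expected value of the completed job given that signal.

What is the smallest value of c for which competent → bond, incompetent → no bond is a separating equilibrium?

129

Under separation: bond → competent (pays 195); no bond → incompetent (pays 75).
Competent: 195 − 84 = 111 ≥ 75 − 17 = 58. Holds regardless of c. ✓
Incompetent: 75 − 9 ≥ 195 − c, so c ≥ 195 − 66 = 129.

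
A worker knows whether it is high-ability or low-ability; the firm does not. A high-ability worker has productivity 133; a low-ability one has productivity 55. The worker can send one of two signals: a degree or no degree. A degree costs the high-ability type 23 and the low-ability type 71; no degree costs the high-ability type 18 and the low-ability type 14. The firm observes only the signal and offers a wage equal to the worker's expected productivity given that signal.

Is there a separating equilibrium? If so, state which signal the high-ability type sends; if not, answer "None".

Try high-ability → degree, low-ability → no degree:
  Under separation the firm infers type exactly: degree → high-ability (pays 133), no degree → low-ability (pays 55).
  High-ability: degree gives 133 − 23 = 110; no degree gives 55 − 18 = 37. No deviation. ✓
  Low-ability: no degree gives 55 − 14 = 41; degree gives 133 − 71 = 62. Would deviate. ✗
Try high-ability → no degree, low-ability → degree:
  Under separation the firm infers type exactly: no degree → high-ability (pays 133), degree → low-ability (pays 55).
  High-ability: no degree gives 133 − 18 = 115; degree gives 55 − 23 = 32. No deviation. ✓
  Low-ability: degree gives 55 − 71 = -16; no degree gives 133 − 14 = 119. Would deviate. ✗
Neither assignment is incentive-compatible.

None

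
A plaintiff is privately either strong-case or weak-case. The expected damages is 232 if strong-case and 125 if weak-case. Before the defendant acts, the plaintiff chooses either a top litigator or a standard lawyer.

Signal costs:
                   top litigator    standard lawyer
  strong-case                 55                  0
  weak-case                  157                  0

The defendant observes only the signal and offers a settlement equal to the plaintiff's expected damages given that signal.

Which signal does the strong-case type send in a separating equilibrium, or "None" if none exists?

Try strong-case → top litigator, weak-case → standard lawyer:
  Under separation the defendant infers type exactly: top litigator → strong-case (pays 232), standard lawyer → weak-case (pays 125).
  Strong-case: top litigator gives 232 − 55 = 177; standard lawyer gives 125 − 0 = 125. No deviation. ✓
  Weak-case: standard lawyer gives 125 − 0 = 125; top litigator gives 232 − 157 = 75. No deviation. ✓
Both hold — the strong-case type sends top litigator.

top litigator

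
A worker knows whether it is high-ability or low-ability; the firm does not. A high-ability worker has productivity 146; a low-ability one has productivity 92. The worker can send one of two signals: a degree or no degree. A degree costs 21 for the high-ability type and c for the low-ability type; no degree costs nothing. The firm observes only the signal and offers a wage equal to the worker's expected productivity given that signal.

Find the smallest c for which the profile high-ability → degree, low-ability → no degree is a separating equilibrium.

54

Under separation: degree → high-ability (pays 146); no degree → low-ability (pays 92).
High-ability: 146 − 21 = 125 ≥ 92 − 0 = 92. Holds regardless of c. ✓
Low-ability: 92 − 0 ≥ 146 − c, so c ≥ 146 − 92 = 54.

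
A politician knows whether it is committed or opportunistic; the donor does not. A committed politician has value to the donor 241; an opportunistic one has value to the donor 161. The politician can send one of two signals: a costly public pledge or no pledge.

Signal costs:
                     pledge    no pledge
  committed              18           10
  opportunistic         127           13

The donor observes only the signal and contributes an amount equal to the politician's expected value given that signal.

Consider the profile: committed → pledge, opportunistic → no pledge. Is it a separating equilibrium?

Yes

If types separate, pledge earns payment 241 and no pledge earns 161.
Committed: pledge gives 241 − 18 = 223; no pledge gives 161 − 10 = 151. No deviation. ✓
Opportunistic: no pledge gives 161 − 13 = 148; pledge gives 241 − 127 = 114. No deviation. ✓
Neither type gains from mimicking the other.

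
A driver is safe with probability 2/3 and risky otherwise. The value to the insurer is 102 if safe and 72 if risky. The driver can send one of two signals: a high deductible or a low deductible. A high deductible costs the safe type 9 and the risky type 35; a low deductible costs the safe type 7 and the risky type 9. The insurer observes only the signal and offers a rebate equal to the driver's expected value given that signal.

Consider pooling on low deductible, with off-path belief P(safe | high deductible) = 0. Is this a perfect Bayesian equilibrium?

Yes

At the pooled signal (low deductible) the insurer holds the prior 2/3 and pays 2/3·102 + 1/3·72 = 92. Off-path (high deductible) belief 0 gives 0·102 + 1·72 = 72.
Safe: low deductible gives 92 − 7 = 85; high deductible gives 72 − 9 = 63. Stays. ✓
Risky: low deductible gives 92 − 9 = 83; high deductible gives 72 − 35 = 37. Stays. ✓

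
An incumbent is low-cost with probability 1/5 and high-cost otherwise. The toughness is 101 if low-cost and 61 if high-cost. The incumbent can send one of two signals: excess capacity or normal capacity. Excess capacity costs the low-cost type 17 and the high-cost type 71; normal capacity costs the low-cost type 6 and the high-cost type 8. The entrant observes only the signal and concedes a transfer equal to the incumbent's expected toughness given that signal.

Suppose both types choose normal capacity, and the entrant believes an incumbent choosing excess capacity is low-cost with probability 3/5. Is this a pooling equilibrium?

At the pooled signal (normal capacity) the entrant holds the prior 1/5 and pays 1/5·101 + 4/5·61 = 69. Off-path (excess capacity) belief 3/5 gives 3/5·101 + 2/5·61 = 85.
Low-cost: normal capacity gives 69 − 6 = 63; excess capacity gives 85 − 17 = 68. Deviates. ✗
High-cost: normal capacity gives 69 − 8 = 61; excess capacity gives 85 − 71 = 14. Stays. ✓

No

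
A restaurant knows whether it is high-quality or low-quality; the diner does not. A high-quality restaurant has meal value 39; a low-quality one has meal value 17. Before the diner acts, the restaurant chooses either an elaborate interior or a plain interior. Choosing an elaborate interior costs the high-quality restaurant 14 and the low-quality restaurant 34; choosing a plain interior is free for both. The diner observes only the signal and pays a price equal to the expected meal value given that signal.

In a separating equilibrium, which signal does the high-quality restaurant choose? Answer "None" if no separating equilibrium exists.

Try high-quality → elaborate interior, low-quality → plain interior:
  Under separation the diner infers type exactly: elaborate interior → high-quality (pays 39), plain interior → low-quality (pays 17).
  High-quality: elaborate interior gives 39 − 14 = 25; plain interior gives 17 − 0 = 17. No deviation. ✓
  Low-quality: plain interior gives 17 − 0 = 17; elaborate interior gives 39 − 34 = 5. No deviation. ✓
Both hold — the high-quality type sends elaborate interior.

elaborate interior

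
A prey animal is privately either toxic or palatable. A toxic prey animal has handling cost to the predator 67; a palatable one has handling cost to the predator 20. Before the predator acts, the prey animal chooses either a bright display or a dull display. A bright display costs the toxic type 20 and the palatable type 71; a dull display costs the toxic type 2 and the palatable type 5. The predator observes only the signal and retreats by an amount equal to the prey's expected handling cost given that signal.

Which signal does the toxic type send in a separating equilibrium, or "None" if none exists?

Try toxic → bright display, palatable → dull display:
  If types separate, bright display earns payment 67 and dull display earns 20.
  Toxic: bright display gives 67 − 20 = 47; dull display gives 20 − 2 = 18. No deviation. ✓
  Palatable: dull display gives 20 − 5 = 15; bright display gives 67 − 71 = -4. No deviation. ✓
Both hold — the toxic type sends bright display.

bright display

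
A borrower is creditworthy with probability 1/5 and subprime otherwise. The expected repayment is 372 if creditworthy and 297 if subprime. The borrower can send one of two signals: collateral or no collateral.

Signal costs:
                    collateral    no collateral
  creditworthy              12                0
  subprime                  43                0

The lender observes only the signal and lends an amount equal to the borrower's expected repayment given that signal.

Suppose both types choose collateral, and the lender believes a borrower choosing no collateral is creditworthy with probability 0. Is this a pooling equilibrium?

On the equilibrium path (collateral) the lender holds the prior 1/5 and pays 1/5·372 + 4/5·297 = 312. Off-path (no collateral) belief 0 gives 0·372 + 1·297 = 297.
Creditworthy: collateral gives 312 − 12 = 300; no collateral gives 297 − 0 = 297. Stays. ✓
Subprime: collateral gives 312 − 43 = 269; no collateral gives 297 − 0 = 297. Deviates. ✗

No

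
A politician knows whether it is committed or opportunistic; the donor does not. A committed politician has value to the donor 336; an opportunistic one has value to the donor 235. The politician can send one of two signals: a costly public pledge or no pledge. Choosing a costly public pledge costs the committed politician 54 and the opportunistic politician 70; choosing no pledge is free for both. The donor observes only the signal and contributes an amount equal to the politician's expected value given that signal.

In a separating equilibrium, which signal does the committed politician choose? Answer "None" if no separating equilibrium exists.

None

Try committed → pledge, opportunistic → no pledge:
  If types separate, pledge earns payment 336 and no pledge earns 235.
  Committed: pledge gives 336 − 54 = 282; no pledge gives 235 − 0 = 235. No deviation. ✓
  Opportunistic: no pledge gives 235 − 0 = 235; pledge gives 336 − 70 = 266. Would deviate. ✗
Try committed → no pledge, opportunistic → pledge:
  If types separate, no pledge earns payment 336 and pledge earns 235.
  Committed: no pledge gives 336 − 0 = 336; pledge gives 235 − 54 = 181. No deviation. ✓
  Opportunistic: pledge gives 235 − 70 = 165; no pledge gives 336 − 0 = 336. Would deviate. ✗
Neither assignment is incentive-compatible.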